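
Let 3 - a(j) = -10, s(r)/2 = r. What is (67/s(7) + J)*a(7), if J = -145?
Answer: -25519/14 ≈ -1822.8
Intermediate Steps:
s(r) = 2*r
a(j) = 13 (a(j) = 3 - 1*(-10) = 3 + 10 = 13)
(67/s(7) + J)*a(7) = (67/((2*7)) - 145)*13 = (67/14 - 145)*13 = -1963/14*13 = -25519/14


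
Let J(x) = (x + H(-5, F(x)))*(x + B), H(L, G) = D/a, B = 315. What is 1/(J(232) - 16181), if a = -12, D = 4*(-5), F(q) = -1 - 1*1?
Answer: 3/334904 ≈ 8.9578e-6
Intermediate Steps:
F(q) = -2 (F(q) = -1 - 1 = -2)
D = -20
H(L, G) = 5/3 (H(L, G) = -20/(-12) = -20*(-1/12) = 5/3)
J(x) = (315 + x)*(5/3 + x) (J(x) = (x + 5/3)*(x + 315) = (5/3 + x)*(315 + x) = (315 + x)*(5/3 + x))
1/(J(232) - 16181) = 1/((525 + 232**2 + (950/3)*232) - 16181) = 1/((525 + 53824 + 220400/3) - 16181) = 1/(383447/3 - 16181) = 1/(334904/3) = 3/334904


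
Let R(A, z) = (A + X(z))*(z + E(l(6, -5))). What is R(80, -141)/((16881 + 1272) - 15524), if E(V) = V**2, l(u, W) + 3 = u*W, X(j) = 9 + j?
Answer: -49296/2629 ≈ -18.751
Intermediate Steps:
l(u, W) = -3 + W*u (l(u, W) = -3 + u*W = -3 + W*u)
R(A, z) = (1089 + z)*(9 + A + z) (R(A, z) = (A + (9 + z))*(z + (-3 - 5*6)**2) = (9 + A + z)*(z + (-3 - 30)**2) = (9 + A + z)*(z + (-33)**2) = (9 + A + z)*(z + 1089) = (9 + A + z)*(1089 + z) = (1089 + z)*(9 + A + z))
R(80, -141)/((16881 + 1272) - 15524) = (9801 + (-141)**2 + 1089*80 + 1098*(-141) + 80*(-141))/((16881 + 1272) - 15524) = (9801 + 19881 + 87120 - 154818 - 11280)/(18153 - 15524) = -49296/2629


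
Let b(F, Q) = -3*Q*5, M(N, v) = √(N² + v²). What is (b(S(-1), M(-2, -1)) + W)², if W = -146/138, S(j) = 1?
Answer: 5361454/4761 + 730*√5/23 ≈ 1197.1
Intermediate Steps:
b(F, Q) = -15*Q
W = -73/69 (W = -146*1/138 = -73/69 ≈ -1.0580)
(b(S(-1), M(-2, -1)) + W)² = (-15*√((-2)² + (-1)²) - 73/69)² = (-15*√(4 + 1) - 73/69)² = (-15*√5 - 73/69)² = (-73/69 - 15*√5)²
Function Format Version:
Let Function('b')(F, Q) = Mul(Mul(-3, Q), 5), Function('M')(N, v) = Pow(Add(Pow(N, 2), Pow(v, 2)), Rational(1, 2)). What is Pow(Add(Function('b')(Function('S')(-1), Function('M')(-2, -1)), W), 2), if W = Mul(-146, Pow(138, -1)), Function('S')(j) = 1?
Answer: Add(Rational(5361454, 4761), Mul(Rational(730, 23), Pow(5, Rational(1, 2)))) ≈ 1197.1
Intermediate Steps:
Function('b')(F, Q) = Mul(-15, Q)
W = Rational(-73, 69) (W = Mul(-146, Rational(1, 138)) = Rational(-73, 69) ≈ -1.0580)
Pow(Add(Function('b')(Function('S')(-1), Function('M')(-2, -1)), W), 2) = Pow(Add(Mul(-15, Pow(Add(Pow(-2, 2), Pow(-1, 2)), Rational(1, 2))), Rational(-73, 69)), 2) = Pow(Add(Mul(-15, Pow(Add(4, 1), Rational(1, 2))), Rational(-73, 69)), 2) = Pow(Add(Mul(-15, Pow(5, Rational(1, 2))), Rational(-73, 69)), 2) = Pow(Add(Rational(-73, 69), Mul(-15, Pow(5, Rational(1, 2)))), 2)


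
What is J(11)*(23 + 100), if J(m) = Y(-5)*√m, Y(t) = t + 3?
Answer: -246*√11 ≈ -815.89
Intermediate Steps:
Y(t) = 3 + t
J(m) = -2*√m (J(m) = (3 - 5)*√m = -2*√m)
J(11)*(23 + 100) = (-2*√11)*(23 + 100) = -2*√11*123 = -246*√11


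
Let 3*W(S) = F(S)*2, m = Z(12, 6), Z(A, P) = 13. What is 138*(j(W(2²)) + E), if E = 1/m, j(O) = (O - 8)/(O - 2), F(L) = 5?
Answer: -6141/13 ≈ -472.38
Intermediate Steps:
m = 13
W(S) = 10/3 (W(S) = (5*2)/3 = (⅓)*10 = 10/3)
j(O) = (-8 + O)/(-2 + O)
E = 1/13 ≈ 0.076923
138*(j(W(2²)) + E) = 138*((-8 + 10/3)/(-2 + 10/3) + 1/13) = 138*(-14/3/(4/3) + 1/13) = 138*((¾)*(-14/3) + 1/13) = 138*(-7/2 + 1/13) = 138*(-89/26) = -6141/13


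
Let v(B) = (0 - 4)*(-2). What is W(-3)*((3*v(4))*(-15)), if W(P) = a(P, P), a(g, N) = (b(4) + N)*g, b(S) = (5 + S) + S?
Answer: 10800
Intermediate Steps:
b(S) = 5 + 2*S
a(g, N) = g*(13 + N) (a(g, N) = ((5 + 2*4) + N)*g = ((5 + 8) + N)*g = (13 + N)*g = g*(13 + N))
W(P) = P*(13 + P)
v(B) = 8 (v(B) = -4*(-2) = 8)
W(-3)*((3*v(4))*(-15)) = (-3*(13 - 3))*((3*8)*(-15)) = (-3*10)*(24*(-15)) = -30*(-360) = 10800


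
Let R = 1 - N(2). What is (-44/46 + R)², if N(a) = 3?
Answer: 4624/529 ≈ 8.7410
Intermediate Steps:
R = -2 (R = 1 - 1*3 = 1 - 3 = -2)
(-44/46 + R)² = (-44/46 - 2)² = (-44*1/46 - 2)² = (-22/23 - 2)² = (-68/23)² = 4624/529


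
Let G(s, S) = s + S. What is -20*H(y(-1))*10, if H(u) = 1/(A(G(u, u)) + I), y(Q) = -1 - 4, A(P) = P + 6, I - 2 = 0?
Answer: 100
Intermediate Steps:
I = 2 (I = 2 + 0 = 2)
G(s, S) = S + s
A(P) = 6 + P
y(Q) = -5
H(u) = 1/(8 + 2*u) (H(u) = 1/((6 + (u + u)) + 2) = 1/((6 + 2*u) + 2) = 1/(8 + 2*u))
-20*H(y(-1))*10 = -10/(4 - 5)*10 = -10/(-1)*10 = -10*(-1)*10 = -20*(-1/2)*10 = 10*10 = 100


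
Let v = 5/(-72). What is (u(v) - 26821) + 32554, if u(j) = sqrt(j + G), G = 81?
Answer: 5733 + sqrt(11654)/12 ≈ 5742.0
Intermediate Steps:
v = -5/72 (v = 5*(-1/72) = -5/72 ≈ -0.069444)
u(j) = sqrt(81 + j) (u(j) = sqrt(j + 81) = sqrt(81 + j))
(u(v) - 26821) + 32554 = (sqrt(81 - 5/72) - 26821) + 32554 = (sqrt(5827/72) - 26821) + 32554 = (sqrt(11654)/12 - 26821) + 32554 = (-26821 + sqrt(11654)/12) + 32554 = 5733 + sqrt(11654)/12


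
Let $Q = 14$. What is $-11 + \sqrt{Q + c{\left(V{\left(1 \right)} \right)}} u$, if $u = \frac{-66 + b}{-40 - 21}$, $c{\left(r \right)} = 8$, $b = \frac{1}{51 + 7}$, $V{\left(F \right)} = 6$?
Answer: $-11 + \frac{3827 \sqrt{22}}{3538} \approx -5.9265$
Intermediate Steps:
$b = \frac{1}{58} \approx 0.017241$
$u = \frac{3827}{3538}$ ($u = \frac{-66 + \frac{1}{58}}{-40 - 21} = - \frac{3827}{58 \left(-61\right)} = \left(- \frac{3827}{58}\right) \left(- \frac{1}{61}\right) = \frac{3827}{3538} \approx 1.0817$)
$-11 + \sqrt{Q + c{\left(V{\left(1 \right)} \right)}} u = -11 + \sqrt{14 + 8} \cdot \frac{3827}{3538} = -11 + \sqrt{22} \cdot \frac{3827}{3538} = -11 + \frac{3827 \sqrt{22}}{3538}$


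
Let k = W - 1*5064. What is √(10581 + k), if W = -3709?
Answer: 4*√113 ≈ 42.521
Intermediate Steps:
k = -8773 (k = -3709 - 1*5064 = -3709 - 5064 = -8773)
√(10581 + k) = √(10581 - 8773) = √1808 = 4*√113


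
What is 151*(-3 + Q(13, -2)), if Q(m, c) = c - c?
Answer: -453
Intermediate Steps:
Q(m, c) = 0
151*(-3 + Q(13, -2)) = 151*(-3 + 0) = 151*(-3) = -453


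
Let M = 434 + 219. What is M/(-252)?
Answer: -653/252 ≈ -2.5913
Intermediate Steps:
M = 653
M/(-252) = 653/(-252) = 653*(-1/252) = -653/252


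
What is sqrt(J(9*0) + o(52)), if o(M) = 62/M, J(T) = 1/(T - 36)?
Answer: sqrt(7085)/78 ≈ 1.0791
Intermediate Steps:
J(T) = 1/(-36 + T)
sqrt(J(9*0) + o(52)) = sqrt(1/(-36 + 9*0) + 62/52) = sqrt(1/(-36 + 0) + 62*(1/52)) = sqrt(1/(-36) + 31/26) = sqrt(-1/36 + 31/26) = sqrt(545/468) = sqrt(7085)/78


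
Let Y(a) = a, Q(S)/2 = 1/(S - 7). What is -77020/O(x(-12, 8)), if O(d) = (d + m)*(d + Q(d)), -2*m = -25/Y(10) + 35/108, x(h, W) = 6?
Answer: -4159080/1531 ≈ -2716.6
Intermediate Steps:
Q(S) = 2/(-7 + S) (Q(S) = 2/(S - 7) = 2/(-7 + S))
m = 235/216 (m = -(-25/10 + 35/108)/2 = -(-25*⅒ + 35*(1/108))/2 = -(-5/2 + 35/108)/2 = -½*(-235/108) = 235/216 ≈ 1.0880)
O(d) = (235/216 + d)*(d + 2/(-7 + d)) (O(d) = (d + 235/216)*(d + 2/(-7 + d)) = (235/216 + d)*(d + 2/(-7 + d)))
-77020/O(x(-12, 8)) = -77020*216*(-7 + 6)/(470 - 1277*6² - 1213*6 + 216*6³) = -77020*(-216/(470 - 1277*36 - 7278 + 216*216)) = -77020*(-216/(470 - 45972 - 7278 + 46656)) = -77020/((1/216)*(-1)*(-6124)) = -77020/1531/54 = -77020*54/1531 = -4159080/1531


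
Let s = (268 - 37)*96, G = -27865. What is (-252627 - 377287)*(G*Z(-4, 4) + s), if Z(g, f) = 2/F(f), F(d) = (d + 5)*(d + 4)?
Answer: -242665234747/18 ≈ -1.3481e+10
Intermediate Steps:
F(d) = (4 + d)*(5 + d) (F(d) = (5 + d)*(4 + d) = (4 + d)*(5 + d))
Z(g, f) = 2/(20 + f² + 9*f)
s = 22176 (s = 231*96 = 22176)
(-252627 - 377287)*(G*Z(-4, 4) + s) = (-252627 - 377287)*(-55730/(20 + 4² + 9*4) + 22176) = -629914*(-55730/(20 + 16 + 36) + 22176) = -629914*(-55730/72 + 22176) = -629914*(-27865*1/36 + 22176) = -629914*(-27865/36 + 22176) = -629914*770471/36 = -242665234747/18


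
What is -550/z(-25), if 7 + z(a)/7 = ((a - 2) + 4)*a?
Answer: -275/1988 ≈ -0.13833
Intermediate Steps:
z(a) = -49 + 7*a*(2 + a) (z(a) = -49 + 7*(((a - 2) + 4)*a) = -49 + 7*(((-2 + a) + 4)*a) = -49 + 7*((2 + a)*a) = -49 + 7*(a*(2 + a)) = -49 + 7*a*(2 + a))
-550/z(-25) = -550/(-49 + 7*(-25)² + 14*(-25)) = -550/(-49 + 7*625 - 350) = -550/(-49 + 4375 - 350) = -550/3976 = -550*1/3976 = -275/1988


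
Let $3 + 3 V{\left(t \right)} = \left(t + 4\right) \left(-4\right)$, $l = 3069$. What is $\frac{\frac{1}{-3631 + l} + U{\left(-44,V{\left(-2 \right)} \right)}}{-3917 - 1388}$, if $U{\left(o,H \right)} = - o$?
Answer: $- \frac{24727}{2981410} \approx -0.0082937$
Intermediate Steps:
$V{\left(t \right)} = - \frac{19}{3} - \frac{4 t}{3}$ ($V{\left(t \right)} = -1 + \frac{\left(t + 4\right) \left(-4\right)}{3} = -1 + \frac{\left(4 + t\right) \left(-4\right)}{3} = -1 + \frac{-16 - 4 t}{3} = -1 - \left(\frac{16}{3} + \frac{4 t}{3}\right) = - \frac{19}{3} - \frac{4 t}{3}$)
$\frac{\frac{1}{-3631 + l} + U{\left(-44,V{\left(-2 \right)} \right)}}{-3917 - 1388} = \frac{\frac{1}{-3631 + 3069} - -44}{-3917 - 1388} = \frac{\frac{1}{-562} + 44}{-5305} = \left(- \frac{1}{562} + 44\right) \left(- \frac{1}{5305}\right) = \frac{24727}{562} \left(- \frac{1}{5305}\right) = - \frac{24727}{2981410}$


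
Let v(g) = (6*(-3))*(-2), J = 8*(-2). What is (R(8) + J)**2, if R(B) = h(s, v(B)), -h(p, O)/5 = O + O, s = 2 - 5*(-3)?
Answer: 141376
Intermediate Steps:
J = -16
v(g) = 36 (v(g) = -18*(-2) = 36)
s = 17 (s = 2 + 15 = 17)
h(p, O) = -10*O (h(p, O) = -5*(O + O) = -10*O)
R(B) = -360 (R(B) = -10*36 = -360)
(R(8) + J)**2 = (-360 - 16)**2 = (-376)**2 = 141376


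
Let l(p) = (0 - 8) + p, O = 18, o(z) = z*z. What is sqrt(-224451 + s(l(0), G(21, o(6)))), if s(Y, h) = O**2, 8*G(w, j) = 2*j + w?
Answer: 9*I*sqrt(2767) ≈ 473.42*I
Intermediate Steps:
o(z) = z**2
G(w, j) = j/4 + w/8 (G(w, j) = (2*j + w)/8 = (w + 2*j)/8 = j/4 + w/8)
l(p) = -8 + p
s(Y, h) = 324 (s(Y, h) = 18**2 = 324)
sqrt(-224451 + s(l(0), G(21, o(6)))) = sqrt(-224451 + 324) = sqrt(-224127) = 9*I*sqrt(2767)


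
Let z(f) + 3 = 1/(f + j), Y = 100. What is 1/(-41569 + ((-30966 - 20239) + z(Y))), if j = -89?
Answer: -11/1020546 ≈ -1.0779e-5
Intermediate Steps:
z(f) = -3 + 1/(-89 + f) (z(f) = -3 + 1/(f - 89) = -3 + 1/(-89 + f))
1/(-41569 + ((-30966 - 20239) + z(Y))) = 1/(-41569 + ((-30966 - 20239) + (268 - 3*100)/(-89 + 100))) = 1/(-41569 + (-51205 + (268 - 300)/11)) = 1/(-41569 + (-51205 + (1/11)*(-32))) = 1/(-41569 + (-51205 - 32/11)) = 1/(-41569 - 563287/11) = 1/(-1020546/11) = -11/1020546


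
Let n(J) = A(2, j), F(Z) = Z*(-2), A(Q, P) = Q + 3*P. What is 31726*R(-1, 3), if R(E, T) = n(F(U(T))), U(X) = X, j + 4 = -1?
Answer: -412438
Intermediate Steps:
j = -5 (j = -4 - 1 = -5)
F(Z) = -2*Z
n(J) = -13 (n(J) = 2 + 3*(-5) = 2 - 15 = -13)
R(E, T) = -13
31726*R(-1, 3) = 31726*(-13) = -412438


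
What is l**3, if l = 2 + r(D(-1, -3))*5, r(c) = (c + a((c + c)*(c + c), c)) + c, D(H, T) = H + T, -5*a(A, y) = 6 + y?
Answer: -64000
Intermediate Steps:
a(A, y) = -6/5 - y/5 (a(A, y) = -(6 + y)/5 = -6/5 - y/5)
r(c) = -6/5 + 9*c/5 (r(c) = (c + (-6/5 - c/5)) + c = (-6/5 + 4*c/5) + c = -6/5 + 9*c/5)
l = -40 (l = 2 + (-6/5 + 9*(-1 - 3)/5)*5 = 2 + (-6/5 + (9/5)*(-4))*5 = 2 + (-6/5 - 36/5)*5 = 2 - 42/5*5 = 2 - 42 = -40)
l**3 = (-40)**3 = -64000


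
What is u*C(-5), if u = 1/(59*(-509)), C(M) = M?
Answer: 5/30031 ≈ 0.00016649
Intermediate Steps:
u = -1/30031 (u = 1/(-30031) = -1/30031 ≈ -3.3299e-5)
u*C(-5) = -1/30031*(-5) = 5/30031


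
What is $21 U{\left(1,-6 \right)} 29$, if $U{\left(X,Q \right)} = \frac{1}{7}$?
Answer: $87$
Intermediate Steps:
$U{\left(X,Q \right)} = \frac{1}{7}$
$21 U{\left(1,-6 \right)} 29 = 21 \cdot \frac{1}{7} \cdot 29 = 3 \cdot 29 = 87$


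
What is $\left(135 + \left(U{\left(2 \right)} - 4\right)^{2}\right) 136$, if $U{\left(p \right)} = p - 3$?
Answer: $21760$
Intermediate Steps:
$U{\left(p \right)} = -3 + p$ ($U{\left(p \right)} = p - 3 = -3 + p$)
$\left(135 + \left(U{\left(2 \right)} - 4\right)^{2}\right) 136 = \left(135 + \left(\left(-3 + 2\right) - 4\right)^{2}\right) 136 = \left(135 + \left(-1 - 4\right)^{2}\right) 136 = \left(135 + \left(-5\right)^{2}\right) 136 = \left(135 + 25\right) 136 = 160 \cdot 136 = 21760$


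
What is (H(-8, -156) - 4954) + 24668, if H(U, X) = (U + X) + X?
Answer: 19394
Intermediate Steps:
H(U, X) = U + 2*X
(H(-8, -156) - 4954) + 24668 = ((-8 + 2*(-156)) - 4954) + 24668 = ((-8 - 312) - 4954) + 24668 = (-320 - 4954) + 24668 = -5274 + 24668 = 19394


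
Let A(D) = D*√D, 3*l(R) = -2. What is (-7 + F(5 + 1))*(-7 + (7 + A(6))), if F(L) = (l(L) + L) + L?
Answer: 26*√6 ≈ 63.687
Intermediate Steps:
l(R) = -⅔ (l(R) = (⅓)*(-2) = -⅔)
A(D) = D^(3/2)
F(L) = -⅔ + 2*L (F(L) = (-⅔ + L) + L = -⅔ + 2*L)
(-7 + F(5 + 1))*(-7 + (7 + A(6))) = (-7 + (-⅔ + 2*(5 + 1)))*(-7 + (7 + 6^(3/2))) = (-7 + (-⅔ + 2*6))*(-7 + (7 + 6*√6)) = (-7 + (-⅔ + 12))*(6*√6) = (-7 + 34/3)*(6*√6) = 13*(6*√6)/3 = 26*√6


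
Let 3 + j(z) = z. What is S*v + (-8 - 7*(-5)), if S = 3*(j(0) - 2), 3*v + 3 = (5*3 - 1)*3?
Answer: -168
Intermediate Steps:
j(z) = -3 + z
v = 13 (v = -1 + ((5*3 - 1)*3)/3 = -1 + ((15 - 1)*3)/3 = -1 + (14*3)/3 = -1 + (1/3)*42 = -1 + 14 = 13)
S = -15 (S = 3*((-3 + 0) - 2) = 3*(-3 - 2) = 3*(-5) = -15)
S*v + (-8 - 7*(-5)) = -15*13 + (-8 - 7*(-5)) = -195 + (-8 + 35) = -195 + 27 = -168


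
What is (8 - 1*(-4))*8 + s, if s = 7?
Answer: 103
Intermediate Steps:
(8 - 1*(-4))*8 + s = (8 - 1*(-4))*8 + 7 = (8 + 4)*8 + 7 = 12*8 + 7 = 96 + 7 = 103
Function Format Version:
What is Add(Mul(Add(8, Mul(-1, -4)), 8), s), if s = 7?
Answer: 103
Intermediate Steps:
Add(Mul(Add(8, Mul(-1, -4)), 8), s) = Add(Mul(Add(8, Mul(-1, -4)), 8), 7) = Add(Mul(Add(8, 4), 8), 7) = Add(Mul(12, 8), 7) = Add(96, 7) = 103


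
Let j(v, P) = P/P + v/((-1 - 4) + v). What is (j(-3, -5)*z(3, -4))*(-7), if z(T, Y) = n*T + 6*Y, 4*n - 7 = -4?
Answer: 6699/32 ≈ 209.34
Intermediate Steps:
n = 3/4 (n = 7/4 + (1/4)*(-4) = 7/4 - 1 = 3/4 ≈ 0.75000)
z(T, Y) = 6*Y + 3*T/4 (z(T, Y) = 3*T/4 + 6*Y = 6*Y + 3*T/4)
j(v, P) = 1 + v/(-5 + v)
(j(-3, -5)*z(3, -4))*(-7) = (((-5 + 2*(-3))/(-5 - 3))*(6*(-4) + (3/4)*3))*(-7) = (((-5 - 6)/(-8))*(-24 + 9/4))*(-7) = (-1/8*(-11)*(-87/4))*(-7) = ((11/8)*(-87/4))*(-7) = -957/32*(-7) = 6699/32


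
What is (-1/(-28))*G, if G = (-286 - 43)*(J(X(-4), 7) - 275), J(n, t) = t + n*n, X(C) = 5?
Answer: 11421/4 ≈ 2855.3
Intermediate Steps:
J(n, t) = t + n**2
G = 79947 (G = (-286 - 43)*((7 + 5**2) - 275) = -329*((7 + 25) - 275) = -329*(32 - 275) = -329*(-243) = 79947)
(-1/(-28))*G = -1/(-28)*79947 = -1*(-1/28)*79947 = (1/28)*79947 = 11421/4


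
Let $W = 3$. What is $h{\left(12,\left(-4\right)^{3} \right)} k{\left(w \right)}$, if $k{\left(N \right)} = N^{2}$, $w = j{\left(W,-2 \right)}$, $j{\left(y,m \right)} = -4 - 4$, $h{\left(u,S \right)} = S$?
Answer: $-4096$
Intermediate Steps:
$j{\left(y,m \right)} = -8$
$w = -8$
$h{\left(12,\left(-4\right)^{3} \right)} k{\left(w \right)} = \left(-4\right)^{3} \left(-8\right)^{2} = \left(-64\right) 64 = -4096$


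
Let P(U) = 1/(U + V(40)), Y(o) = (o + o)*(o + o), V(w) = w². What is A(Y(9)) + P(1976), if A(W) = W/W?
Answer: 3577/3576 ≈ 1.0003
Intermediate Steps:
Y(o) = 4*o² (Y(o) = (2*o)*(2*o) = 4*o²)
A(W) = 1
P(U) = 1/(1600 + U) (P(U) = 1/(U + 40²) = 1/(U + 1600) = 1/(1600 + U))
A(Y(9)) + P(1976) = 1 + 1/(1600 + 1976) = 1 + 1/3576 = 3577/3576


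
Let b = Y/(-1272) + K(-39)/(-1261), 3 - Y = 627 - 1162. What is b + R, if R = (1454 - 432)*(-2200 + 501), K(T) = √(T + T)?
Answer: -1104336677/636 - I*√78/1261 ≈ -1.7364e+6 - 0.0070038*I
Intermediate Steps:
K(T) = √2*√T (K(T) = √(2*T) = √2*√T)
Y = 538 (Y = 3 - (627 - 1162) = 3 - 1*(-535) = 3 + 535 = 538)
R = -1736378 (R = 1022*(-1699) = -1736378)
b = -269/636 - I*√78/1261 (b = 538/(-1272) + (√2*√(-39))/(-1261) = 538*(-1/1272) + (√2*(I*√39))*(-1/1261) = -269/636 + (I*√78)*(-1/1261) = -269/636 - I*√78/1261 ≈ -0.42296 - 0.0070038*I)
b + R = (-269/636 - I*√78/1261) - 1736378 = -1104336677/636 - I*√78/1261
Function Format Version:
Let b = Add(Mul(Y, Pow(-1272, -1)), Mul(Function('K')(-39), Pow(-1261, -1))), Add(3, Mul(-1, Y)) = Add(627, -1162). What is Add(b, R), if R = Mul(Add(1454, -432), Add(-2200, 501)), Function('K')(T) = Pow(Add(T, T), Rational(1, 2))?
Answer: Add(Rational(-1104336677, 636), Mul(Rational(-1, 1261), I, Pow(78, Rational(1, 2)))) ≈ Add(-1.7364e+6, Mul(-0.0070038, I))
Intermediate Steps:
Function('K')(T) = Mul(Pow(2, Rational(1, 2)), Pow(T, Rational(1, 2))) (Function('K')(T) = Pow(Mul(2, T), Rational(1, 2)) = Mul(Pow(2, Rational(1, 2)), Pow(T, Rational(1, 2))))
Y = 538 (Y = Add(3, Mul(-1, Add(627, -1162))) = Add(3, Mul(-1, -535)) = Add(3, 535) = 538)
R = -1736378 (R = Mul(1022, -1699) = -1736378)
b = Add(Rational(-269, 636), Mul(Rational(-1, 1261), I, Pow(78, Rational(1, 2)))) (b = Add(Mul(538, Pow(-1272, -1)), Mul(Mul(Pow(2, Rational(1, 2)), Pow(-39, Rational(1, 2))), Pow(-1261, -1))) = Add(Mul(538, Rational(-1, 1272)), Mul(Mul(Pow(2, Rational(1, 2)), Mul(I, Pow(39, Rational(1, 2)))), Rational(-1, 1261))) = Add(Rational(-269, 636), Mul(Mul(I, Pow(78, Rational(1, 2))), Rational(-1, 1261))) = Add(Rational(-269, 636), Mul(Rational(-1, 1261), I, Pow(78, Rational(1, 2)))) ≈ Add(-0.42296, Mul(-0.0070038, I)))
Add(b, R) = Add(Add(Rational(-269, 636), Mul(Rational(-1, 1261), I, Pow(78, Rational(1, 2)))), -1736378) = Add(Rational(-1104336677, 636), Mul(Rational(-1, 1261), I, Pow(78, Rational(1, 2))))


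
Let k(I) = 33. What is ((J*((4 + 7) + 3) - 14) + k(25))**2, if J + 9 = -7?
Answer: 42025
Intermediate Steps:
J = -16 (J = -9 - 7 = -16)
((J*((4 + 7) + 3) - 14) + k(25))**2 = ((-16*((4 + 7) + 3) - 14) + 33)**2 = ((-16*(11 + 3) - 14) + 33)**2 = ((-16*14 - 14) + 33)**2 = ((-224 - 14) + 33)**2 = (-238 + 33)**2 = (-205)**2 = 42025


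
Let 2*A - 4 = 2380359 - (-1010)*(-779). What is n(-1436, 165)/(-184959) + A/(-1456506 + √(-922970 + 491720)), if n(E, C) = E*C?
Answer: 31999722868221841/43597100183486586 - 13279775*I*√690/1414273439524 ≈ 0.73399 - 0.00024665*I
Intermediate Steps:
A = 1593573/2 (A = 2 + (2380359 - (-1010)*(-779))/2 = 2 + (2380359 - 1*786790)/2 = 2 + (2380359 - 786790)/2 = 2 + (½)*1593569 = 2 + 1593569/2 = 1593573/2 ≈ 7.9679e+5)
n(E, C) = C*E
n(-1436, 165)/(-184959) + A/(-1456506 + √(-922970 + 491720)) = (165*(-1436))/(-184959) + 1593573/(2*(-1456506 + √(-922970 + 491720))) = -236940*(-1/184959) + 1593573/(2*(-1456506 + √(-431250))) = 78980/61653 + 1593573/(2*(-1456506 + 25*I*√690))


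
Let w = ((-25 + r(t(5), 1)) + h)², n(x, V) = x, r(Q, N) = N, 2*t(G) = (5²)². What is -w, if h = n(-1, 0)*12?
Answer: -1296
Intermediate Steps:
t(G) = 625/2 (t(G) = (5²)²/2 = (½)*25² = (½)*625 = 625/2)
h = -12 (h = -1*12 = -12)
w = 1296 (w = ((-25 + 1) - 12)² = (-24 - 12)² = (-36)² = 1296)
-w = -1*1296 = -1296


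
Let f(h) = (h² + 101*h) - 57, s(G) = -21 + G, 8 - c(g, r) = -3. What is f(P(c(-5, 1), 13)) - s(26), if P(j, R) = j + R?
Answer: 2938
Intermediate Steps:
c(g, r) = 11 (c(g, r) = 8 - 1*(-3) = 8 + 3 = 11)
P(j, R) = R + j
f(h) = -57 + h² + 101*h
f(P(c(-5, 1), 13)) - s(26) = (-57 + (13 + 11)² + 101*(13 + 11)) - (-21 + 26) = (-57 + 24² + 101*24) - 1*5 = (-57 + 576 + 2424) - 5 = 2943 - 5 = 2938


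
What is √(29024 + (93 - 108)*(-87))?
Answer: √30329 ≈ 174.15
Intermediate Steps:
√(29024 + (93 - 108)*(-87)) = √(29024 - 15*(-87)) = √(29024 + 1305) = √30329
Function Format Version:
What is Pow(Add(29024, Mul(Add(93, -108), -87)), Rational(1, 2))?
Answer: Pow(30329, Rational(1, 2)) ≈ 174.15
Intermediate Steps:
Pow(Add(29024, Mul(Add(93, -108), -87)), Rational(1, 2)) = Pow(Add(29024, Mul(-15, -87)), Rational(1, 2)) = Pow(Add(29024, 1305), Rational(1, 2)) = Pow(30329, Rational(1, 2))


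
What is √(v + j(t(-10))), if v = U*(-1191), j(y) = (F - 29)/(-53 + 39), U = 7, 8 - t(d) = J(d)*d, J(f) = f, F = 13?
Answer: I*√408457/7 ≈ 91.301*I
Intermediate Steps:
t(d) = 8 - d² (t(d) = 8 - d*d = 8 - d²)
j(y) = 8/7 (j(y) = (13 - 29)/(-53 + 39) = -16/(-14) = -16*(-1/14) = 8/7)
v = -8337 (v = 7*(-1191) = -8337)
√(v + j(t(-10))) = √(-8337 + 8/7) = √(-58351/7) = I*√408457/7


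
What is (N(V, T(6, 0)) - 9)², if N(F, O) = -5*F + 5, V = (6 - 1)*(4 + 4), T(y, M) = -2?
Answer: 41616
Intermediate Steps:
V = 40 (V = 5*8 = 40)
N(F, O) = 5 - 5*F
(N(V, T(6, 0)) - 9)² = ((5 - 5*40) - 9)² = ((5 - 200) - 9)² = (-195 - 9)² = (-204)² = 41616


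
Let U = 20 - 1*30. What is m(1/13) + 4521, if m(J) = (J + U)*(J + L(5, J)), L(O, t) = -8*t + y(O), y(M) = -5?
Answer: 773337/169 ≈ 4576.0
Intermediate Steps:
L(O, t) = -5 - 8*t (L(O, t) = -8*t - 5 = -5 - 8*t)
U = -10 (U = 20 - 30 = -10)
m(J) = (-10 + J)*(-5 - 7*J) (m(J) = (J - 10)*(J + (-5 - 8*J)) = (-10 + J)*(-5 - 7*J))
m(1/13) + 4521 = (50 - 7*(1/13)² + 65/13) + 4521 = (50 - 7*(1/13)² + 65*(1/13)) + 4521 = (50 - 7*1/169 + 5) + 4521 = (50 - 7/169 + 5) + 4521 = 9288/169 + 4521 = 773337/169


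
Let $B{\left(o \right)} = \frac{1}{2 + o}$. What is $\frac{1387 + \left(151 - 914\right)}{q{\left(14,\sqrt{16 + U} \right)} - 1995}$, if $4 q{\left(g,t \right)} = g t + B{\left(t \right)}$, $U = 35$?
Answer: $- \frac{936154752}{2992539479} - \frac{1644864 \sqrt{51}}{2992539479} \approx -0.31675$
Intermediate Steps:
$q{\left(g,t \right)} = \frac{1}{4 \left(2 + t\right)} + \frac{g t}{4}$ ($q{\left(g,t \right)} = \frac{g t + \frac{1}{2 + t}}{4} = \frac{\frac{1}{2 + t} + g t}{4} = \frac{1}{4 \left(2 + t\right)} + \frac{g t}{4}$)
$\frac{1387 + \left(151 - 914\right)}{q{\left(14,\sqrt{16 + U} \right)} - 1995} = \frac{1387 + \left(151 - 914\right)}{\frac{1 + 14 \sqrt{16 + 35} \left(2 + \sqrt{16 + 35}\right)}{4 \left(2 + \sqrt{16 + 35}\right)} - 1995} = \frac{1387 - 763}{\frac{1 + 14 \sqrt{51} \left(2 + \sqrt{51}\right)}{4 \left(2 + \sqrt{51}\right)} - 1995} = \frac{624}{-1995 + \frac{1 + 14 \sqrt{51} \left(2 + \sqrt{51}\right)}{4 \left(2 + \sqrt{51}\right)}}$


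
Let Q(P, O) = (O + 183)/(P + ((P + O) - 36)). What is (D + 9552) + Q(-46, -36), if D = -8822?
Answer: 119573/164 ≈ 729.10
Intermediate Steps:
Q(P, O) = (183 + O)/(-36 + O + 2*P) (Q(P, O) = (183 + O)/(P + ((O + P) - 36)) = (183 + O)/(P + (-36 + O + P)) = (183 + O)/(-36 + O + 2*P))
(D + 9552) + Q(-46, -36) = (-8822 + 9552) + (183 - 36)/(-36 - 36 + 2*(-46)) = 730 + 147/(-36 - 36 - 92) = 730 + 147/(-164) = 730 - 1/164*147 = 730 - 147/164 = 119573/164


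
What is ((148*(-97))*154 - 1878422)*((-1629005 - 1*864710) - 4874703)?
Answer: 30131273832828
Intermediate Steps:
((148*(-97))*154 - 1878422)*((-1629005 - 1*864710) - 4874703) = (-14356*154 - 1878422)*((-1629005 - 864710) - 4874703) = (-2210824 - 1878422)*(-2493715 - 4874703) = -4089246*(-7368418) = 30131273832828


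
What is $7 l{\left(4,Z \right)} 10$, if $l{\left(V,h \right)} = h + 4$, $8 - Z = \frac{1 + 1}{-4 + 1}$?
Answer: $\frac{2660}{3} \approx 886.67$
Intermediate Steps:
$Z = \frac{26}{3}$ ($Z = 8 - \frac{1 + 1}{-4 + 1} = 8 - \frac{2}{-3} = 8 - 2 \left(- \frac{1}{3}\right) = 8 - - \frac{2}{3} = 8 + \frac{2}{3} = \frac{26}{3} \approx 8.6667$)
$l{\left(V,h \right)} = 4 + h$
$7 l{\left(4,Z \right)} 10 = 7 \left(4 + \frac{26}{3}\right) 10 = 7 \cdot \frac{38}{3} \cdot 10 = \frac{266}{3} \cdot 10 = \frac{2660}{3}$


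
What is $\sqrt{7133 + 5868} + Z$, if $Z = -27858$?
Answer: $-27858 + \sqrt{13001} \approx -27744.0$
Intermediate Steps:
$\sqrt{7133 + 5868} + Z = \sqrt{7133 + 5868} - 27858 = \sqrt{13001} - 27858 = -27858 + \sqrt{13001}$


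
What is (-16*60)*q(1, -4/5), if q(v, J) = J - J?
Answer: 0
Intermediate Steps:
q(v, J) = 0
(-16*60)*q(1, -4/5) = -16*60*0 = -960*0 = 0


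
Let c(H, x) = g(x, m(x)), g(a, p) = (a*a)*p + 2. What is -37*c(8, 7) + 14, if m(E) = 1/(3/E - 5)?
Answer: 10771/32 ≈ 336.59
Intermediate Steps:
m(E) = 1/(-5 + 3/E)
g(a, p) = 2 + p*a² (g(a, p) = a²*p + 2 = p*a² + 2 = 2 + p*a²)
c(H, x) = 2 - x³/(-3 + 5*x) (c(H, x) = 2 + (-x/(-3 + 5*x))*x² = 2 - x³/(-3 + 5*x))
-37*c(8, 7) + 14 = -37*(-6 - 1*7³ + 10*7)/(-3 + 5*7) + 14 = -37*(-6 - 1*343 + 70)/(-3 + 35) + 14 = -37*(-6 - 343 + 70)/32 + 14 = -37*(-279)/32 + 14 = -37*(-279/32) + 14 = 10323/32 + 14 = 10771/32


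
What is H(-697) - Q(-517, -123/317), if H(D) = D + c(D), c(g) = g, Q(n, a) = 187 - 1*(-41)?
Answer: -1622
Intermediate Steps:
Q(n, a) = 228 (Q(n, a) = 187 + 41 = 228)
H(D) = 2*D (H(D) = D + D = 2*D)
H(-697) - Q(-517, -123/317) = 2*(-697) - 1*228 = -1394 - 228 = -1622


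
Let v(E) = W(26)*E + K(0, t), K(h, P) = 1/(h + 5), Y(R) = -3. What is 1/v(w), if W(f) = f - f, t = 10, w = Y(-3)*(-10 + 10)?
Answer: 5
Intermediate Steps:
w = 0 (w = -3*(-10 + 10) = -3*0 = 0)
W(f) = 0
K(h, P) = 1/(5 + h)
v(E) = ⅕ (v(E) = 0*E + 1/(5 + 0) = 0 + 1/5 = 0 + ⅕ = ⅕)
1/v(w) = 1/(⅕) = 5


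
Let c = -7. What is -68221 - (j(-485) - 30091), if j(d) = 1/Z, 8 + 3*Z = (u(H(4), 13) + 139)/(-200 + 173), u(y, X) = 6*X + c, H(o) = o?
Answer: -5414433/142 ≈ -38130.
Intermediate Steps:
u(y, X) = -7 + 6*X (u(y, X) = 6*X - 7 = -7 + 6*X)
Z = -142/27 (Z = -8/3 + (((-7 + 6*13) + 139)/(-200 + 173))/3 = -8/3 + (((-7 + 78) + 139)/(-27))/3 = -8/3 + ((71 + 139)*(-1/27))/3 = -8/3 + (210*(-1/27))/3 = -8/3 + (1/3)*(-70/9) = -8/3 - 70/27 = -142/27 ≈ -5.2593)
j(d) = -27/142 (j(d) = 1/(-142/27) = -27/142)
-68221 - (j(-485) - 30091) = -68221 - (-27/142 - 30091) = -68221 - 1*(-4272949/142) = -68221 + 4272949/142 = -5414433/142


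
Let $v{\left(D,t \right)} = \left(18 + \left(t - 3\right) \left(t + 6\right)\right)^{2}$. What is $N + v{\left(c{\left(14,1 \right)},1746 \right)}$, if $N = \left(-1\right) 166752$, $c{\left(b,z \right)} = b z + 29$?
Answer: $9325413325764$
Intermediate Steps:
$c{\left(b,z \right)} = 29 + b z$
$v{\left(D,t \right)} = \left(18 + \left(-3 + t\right) \left(6 + t\right)\right)^{2}$
$N = -166752$
$N + v{\left(c{\left(14,1 \right)},1746 \right)} = -166752 + 1746^{2} \left(3 + 1746\right)^{2} = -166752 + 3048516 \cdot 1749^{2} = -166752 + 3048516 \cdot 3059001 = -166752 + 9325413492516 = 9325413325764$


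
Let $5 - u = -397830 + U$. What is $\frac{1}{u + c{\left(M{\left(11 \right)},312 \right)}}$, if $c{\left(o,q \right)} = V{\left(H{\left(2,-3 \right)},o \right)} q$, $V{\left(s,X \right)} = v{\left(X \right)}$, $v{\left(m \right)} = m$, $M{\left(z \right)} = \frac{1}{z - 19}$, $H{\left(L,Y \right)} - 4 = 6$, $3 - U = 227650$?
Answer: $\frac{1}{625443} \approx 1.5989 \cdot 10^{-6}$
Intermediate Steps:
$U = -227647$ ($U = 3 - 227650 = -227647$)
$H{\left(L,Y \right)} = 10$ ($H{\left(L,Y \right)} = 4 + 6 = 10$)
$M{\left(z \right)} = \frac{1}{-19 + z}$
$V{\left(s,X \right)} = X$
$c{\left(o,q \right)} = o q$
$u = 625482$ ($u = 5 - \left(-397830 - 227647\right) = 5 - -625477 = 5 + 625477 = 625482$)
$\frac{1}{u + c{\left(M{\left(11 \right)},312 \right)}} = \frac{1}{625482 + \frac{1}{-19 + 11} \cdot 312} = \frac{1}{625482 + \frac{1}{-8} \cdot 312} = \frac{1}{625482 - 39} = \frac{1}{625443}$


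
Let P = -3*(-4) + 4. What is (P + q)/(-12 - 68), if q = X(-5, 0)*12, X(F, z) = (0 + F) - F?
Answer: -1/5 ≈ -0.20000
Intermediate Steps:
P = 16 (P = 12 + 4 = 16)
X(F, z) = 0 (X(F, z) = F - F = 0)
q = 0 (q = 0*12 = 0)
(P + q)/(-12 - 68) = (16 + 0)/(-12 - 68) = 16/(-80) = -1/80*16 = -1/5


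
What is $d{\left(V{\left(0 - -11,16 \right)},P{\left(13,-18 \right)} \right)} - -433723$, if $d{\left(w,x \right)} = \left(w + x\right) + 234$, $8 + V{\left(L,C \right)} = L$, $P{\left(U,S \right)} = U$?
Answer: $433973$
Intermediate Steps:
$V{\left(L,C \right)} = -8 + L$
$d{\left(w,x \right)} = 234 + w + x$
$d{\left(V{\left(0 - -11,16 \right)},P{\left(13,-18 \right)} \right)} - -433723 = \left(234 + \left(-8 + \left(0 - -11\right)\right) + 13\right) - -433723 = \left(234 + \left(-8 + \left(0 + 11\right)\right) + 13\right) + 433723 = \left(234 + \left(-8 + 11\right) + 13\right) + 433723 = \left(234 + 3 + 13\right) + 433723 = 250 + 433723 = 433973$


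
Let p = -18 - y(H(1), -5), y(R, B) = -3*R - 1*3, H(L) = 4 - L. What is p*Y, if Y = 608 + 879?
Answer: -8922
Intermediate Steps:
Y = 1487
y(R, B) = -3 - 3*R (y(R, B) = -3*R - 3 = -3 - 3*R)
p = -6 (p = -18 - (-3 - 3*(4 - 1*1)) = -18 - (-3 - 3*(4 - 1)) = -18 - (-3 - 3*3) = -18 - (-3 - 9) = -18 - 1*(-12) = -18 + 12 = -6)
p*Y = -6*1487 = -8922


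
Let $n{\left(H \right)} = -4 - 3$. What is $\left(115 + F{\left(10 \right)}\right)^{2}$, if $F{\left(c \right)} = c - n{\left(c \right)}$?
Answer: $17424$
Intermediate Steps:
$n{\left(H \right)} = -7$
$F{\left(c \right)} = 7 + c$ ($F{\left(c \right)} = c - -7 = c + 7 = 7 + c$)
$\left(115 + F{\left(10 \right)}\right)^{2} = \left(115 + \left(7 + 10\right)\right)^{2} = \left(115 + 17\right)^{2} = 132^{2} = 17424$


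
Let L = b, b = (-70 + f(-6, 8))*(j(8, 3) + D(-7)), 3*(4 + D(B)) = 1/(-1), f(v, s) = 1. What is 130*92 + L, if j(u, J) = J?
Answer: 12052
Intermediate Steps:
D(B) = -13/3 (D(B) = -4 + (⅓)/(-1) = -4 + (⅓)*(-1) = -4 - ⅓ = -13/3)
b = 92 (b = (-70 + 1)*(3 - 13/3) = -69*(-4/3) = 92)
L = 92
130*92 + L = 130*92 + 92 = 11960 + 92 = 12052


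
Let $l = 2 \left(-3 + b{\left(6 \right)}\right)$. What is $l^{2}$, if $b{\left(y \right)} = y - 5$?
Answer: $16$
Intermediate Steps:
$b{\left(y \right)} = -5 + y$
$l = -4$ ($l = 2 \left(-3 + \left(-5 + 6\right)\right) = 2 \left(-3 + 1\right) = 2 \left(-2\right) = -4$)
$l^{2} = \left(-4\right)^{2} = 16$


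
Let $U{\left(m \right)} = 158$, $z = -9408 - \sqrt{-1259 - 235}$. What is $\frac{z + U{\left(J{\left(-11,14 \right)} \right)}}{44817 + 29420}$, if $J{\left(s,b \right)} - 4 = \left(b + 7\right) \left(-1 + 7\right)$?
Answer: $- \frac{9250}{74237} - \frac{3 i \sqrt{166}}{74237} \approx -0.1246 - 0.00052066 i$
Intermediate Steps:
$J{\left(s,b \right)} = 46 + 6 b$ ($J{\left(s,b \right)} = 4 + \left(b + 7\right) \left(-1 + 7\right) = 4 + \left(7 + b\right) 6 = 4 + \left(42 + 6 b\right) = 46 + 6 b$)
$z = -9408 - 3 i \sqrt{166}$ ($z = -9408 - \sqrt{-1259 - 235} = -9408 - \sqrt{-1494} = -9408 - 3 i \sqrt{166} \approx -9408.0 - 38.652 i$)
$\frac{z + U{\left(J{\left(-11,14 \right)} \right)}}{44817 + 29420} = \frac{\left(-9408 - 3 i \sqrt{166}\right) + 158}{44817 + 29420} = \frac{-9250 - 3 i \sqrt{166}}{74237} = \left(-9250 - 3 i \sqrt{166}\right) \frac{1}{74237} = - \frac{9250}{74237} - \frac{3 i \sqrt{166}}{74237}$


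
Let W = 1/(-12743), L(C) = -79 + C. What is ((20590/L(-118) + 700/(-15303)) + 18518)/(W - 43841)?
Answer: -176843598854531/421051238052006 ≈ -0.42000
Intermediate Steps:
W = -1/12743 ≈ -7.8474e-5
((20590/L(-118) + 700/(-15303)) + 18518)/(W - 43841) = ((20590/(-79 - 118) + 700/(-15303)) + 18518)/(-1/12743 - 43841) = ((20590/(-197) + 700*(-1/15303)) + 18518)/(-558665864/12743) = ((20590*(-1/197) - 700/15303) + 18518)*(-12743/558665864) = ((-20590/197 - 700/15303) + 18518)*(-12743/558665864) = (-315226670/3014691 + 18518)*(-12743/558665864) = (55510821268/3014691)*(-12743/558665864) = -176843598854531/421051238052006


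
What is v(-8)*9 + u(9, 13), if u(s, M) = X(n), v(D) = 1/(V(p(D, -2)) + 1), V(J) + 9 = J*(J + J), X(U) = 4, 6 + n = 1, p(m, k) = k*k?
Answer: 35/8 ≈ 4.3750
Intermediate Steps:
p(m, k) = k**2
n = -5 (n = -6 + 1 = -5)
V(J) = -9 + 2*J**2 (V(J) = -9 + J*(J + J) = -9 + J*(2*J) = -9 + 2*J**2)
v(D) = 1/24 (v(D) = 1/((-9 + 2*((-2)**2)**2) + 1) = 1/((-9 + 2*4**2) + 1) = 1/((-9 + 2*16) + 1) = 1/((-9 + 32) + 1) = 1/(23 + 1) = 1/24)
u(s, M) = 4
v(-8)*9 + u(9, 13) = (1/24)*9 + 4 = 3/8 + 4 = 35/8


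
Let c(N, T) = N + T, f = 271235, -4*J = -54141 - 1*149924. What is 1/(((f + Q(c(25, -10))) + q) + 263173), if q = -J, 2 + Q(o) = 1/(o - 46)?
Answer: 124/59940325 ≈ 2.0687e-6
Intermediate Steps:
J = 204065/4 (J = -(-54141 - 1*149924)/4 = -(-54141 - 149924)/4 = -¼*(-204065) = 204065/4 ≈ 51016.)
Q(o) = -2 + 1/(-46 + o) (Q(o) = -2 + 1/(o - 46) = -2 + 1/(-46 + o))
q = -204065/4 (q = -1*204065/4 = -204065/4 ≈ -51016.)
1/(((f + Q(c(25, -10))) + q) + 263173) = 1/(((271235 + (93 - 2*(25 - 10))/(-46 + (25 - 10))) - 204065/4) + 263173) = 1/(((271235 + (93 - 2*15)/(-46 + 15)) - 204065/4) + 263173) = 1/(((271235 + (93 - 30)/(-31)) - 204065/4) + 263173) = 1/(((271235 - 1/31*63) - 204065/4) + 263173) = 1/(((271235 - 63/31) - 204065/4) + 263173) = 1/((8408222/31 - 204065/4) + 263173) = 1/(27306873/124 + 263173) = 1/(59940325/124) = 124/59940325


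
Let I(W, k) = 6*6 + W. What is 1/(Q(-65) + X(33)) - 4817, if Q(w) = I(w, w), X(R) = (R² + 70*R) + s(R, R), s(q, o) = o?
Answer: -16392250/3403 ≈ -4817.0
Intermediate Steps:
I(W, k) = 36 + W
X(R) = R² + 71*R (X(R) = (R² + 70*R) + R = R² + 71*R)
Q(w) = 36 + w
1/(Q(-65) + X(33)) - 4817 = 1/((36 - 65) + 33*(71 + 33)) - 4817 = 1/(-29 + 33*104) - 4817 = 1/(-29 + 3432) - 4817 = 1/3403 - 4817 = -16392250/3403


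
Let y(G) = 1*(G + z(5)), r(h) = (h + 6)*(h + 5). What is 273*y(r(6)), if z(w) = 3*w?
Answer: 40131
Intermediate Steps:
r(h) = (5 + h)*(6 + h) (r(h) = (6 + h)*(5 + h) = (5 + h)*(6 + h))
y(G) = 15 + G (y(G) = 1*(G + 3*5) = 1*(G + 15) = 1*(15 + G) = 15 + G)
273*y(r(6)) = 273*(15 + (30 + 6² + 11*6)) = 273*(15 + (30 + 36 + 66)) = 273*(15 + 132) = 273*147 = 40131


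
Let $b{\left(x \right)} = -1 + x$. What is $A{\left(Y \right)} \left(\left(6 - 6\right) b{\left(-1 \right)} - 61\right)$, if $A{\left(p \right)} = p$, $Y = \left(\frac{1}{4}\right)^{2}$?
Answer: $- \frac{61}{16} \approx -3.8125$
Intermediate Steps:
$Y = \frac{1}{16}$ ($Y = \left(\frac{1}{4}\right)^{2} = \frac{1}{16} \approx 0.0625$)
$A{\left(Y \right)} \left(\left(6 - 6\right) b{\left(-1 \right)} - 61\right) = \frac{\left(6 - 6\right) \left(-1 - 1\right) - 61}{16} = \frac{0 \left(-2\right) - 61}{16} = \frac{0 - 61}{16} = \frac{1}{16} \left(-61\right) = - \frac{61}{16}$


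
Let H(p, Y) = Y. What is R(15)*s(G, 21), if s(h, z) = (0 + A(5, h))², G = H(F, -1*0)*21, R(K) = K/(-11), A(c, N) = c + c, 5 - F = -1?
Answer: -1500/11 ≈ -136.36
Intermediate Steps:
F = 6 (F = 5 - 1*(-1) = 5 + 1 = 6)
A(c, N) = 2*c
R(K) = -K/11 (R(K) = K*(-1/11) = -K/11)
G = 0 (G = -1*0*21 = 0*21 = 0)
s(h, z) = 100 (s(h, z) = (0 + 2*5)² = (0 + 10)² = 10² = 100)
R(15)*s(G, 21) = -1/11*15*100 = -15/11*100 = -1500/11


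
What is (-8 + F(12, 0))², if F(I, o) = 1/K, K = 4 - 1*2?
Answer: 225/4 ≈ 56.250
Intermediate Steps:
K = 2 (K = 4 - 2 = 2)
F(I, o) = ½ (F(I, o) = 1/2 = ½)
(-8 + F(12, 0))² = (-8 + ½)² = (-15/2)² = 225/4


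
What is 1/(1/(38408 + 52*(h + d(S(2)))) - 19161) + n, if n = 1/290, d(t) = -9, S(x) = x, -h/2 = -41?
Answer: 796431683/234514544470 ≈ 0.0033961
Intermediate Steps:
h = 82 (h = -2*(-41) = 82)
n = 1/290 ≈ 0.0034483
1/(1/(38408 + 52*(h + d(S(2)))) - 19161) + n = 1/(1/(38408 + 52*(82 - 9)) - 19161) + 1/290 = 1/(1/(38408 + 52*73) - 19161) + 1/290 = 1/(1/(38408 + 3796) - 19161) + 1/290 = 1/(1/42204 - 19161) + 1/290 = 1/(-808670843/42204) + 1/290 = -42204/808670843 + 1/290 = 796431683/234514544470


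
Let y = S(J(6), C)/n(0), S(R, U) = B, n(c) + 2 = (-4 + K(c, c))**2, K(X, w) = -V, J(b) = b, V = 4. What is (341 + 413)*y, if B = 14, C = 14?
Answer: 5278/31 ≈ 170.26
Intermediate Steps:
K(X, w) = -4 (K(X, w) = -1*4 = -4)
n(c) = 62 (n(c) = -2 + (-4 - 4)**2 = -2 + (-8)**2 = -2 + 64 = 62)
S(R, U) = 14
y = 7/31 (y = 14/62 = 14*(1/62) = 7/31 ≈ 0.22581)
(341 + 413)*y = (341 + 413)*(7/31) = 754*(7/31) = 5278/31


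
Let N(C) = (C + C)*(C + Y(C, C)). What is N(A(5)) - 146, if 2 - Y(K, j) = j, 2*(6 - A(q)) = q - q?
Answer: -122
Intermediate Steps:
A(q) = 6 (A(q) = 6 - (q - q)/2 = 6 - ½*0 = 6 + 0 = 6)
Y(K, j) = 2 - j
N(C) = 4*C (N(C) = (C + C)*(C + (2 - C)) = (2*C)*2 = 4*C)
N(A(5)) - 146 = 4*6 - 146 = 24 - 146 = -122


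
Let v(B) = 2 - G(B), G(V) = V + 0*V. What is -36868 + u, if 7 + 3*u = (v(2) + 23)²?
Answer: -36694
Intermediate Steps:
G(V) = V (G(V) = V + 0 = V)
v(B) = 2 - B
u = 174 (u = -7/3 + ((2 - 1*2) + 23)²/3 = -7/3 + ((2 - 2) + 23)²/3 = -7/3 + (0 + 23)²/3 = -7/3 + (⅓)*23² = -7/3 + (⅓)*529 = -7/3 + 529/3 = 174)
-36868 + u = -36868 + 174 = -36694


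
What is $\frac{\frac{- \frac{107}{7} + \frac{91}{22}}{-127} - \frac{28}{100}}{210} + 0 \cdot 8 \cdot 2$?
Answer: $- \frac{31327}{34226500} \approx -0.00091529$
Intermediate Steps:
$\frac{\frac{- \frac{107}{7} + \frac{91}{22}}{-127} - \frac{28}{100}}{210} + 0 \cdot 8 \cdot 2 = \frac{\left(\left(-107\right) \frac{1}{7} + 91 \cdot \frac{1}{22}\right) \left(- \frac{1}{127}\right) - \frac{7}{25}}{210} + 0 \cdot 2 = \frac{\left(- \frac{107}{7} + \frac{91}{22}\right) \left(- \frac{1}{127}\right) - \frac{7}{25}}{210} + 0 = \frac{\left(- \frac{1717}{154}\right) \left(- \frac{1}{127}\right) - \frac{7}{25}}{210} + 0 = \frac{\frac{1717}{19558} - \frac{7}{25}}{210} + 0 = \frac{1}{210} \left(- \frac{93981}{488950}\right) + 0 = - \frac{31327}{34226500} + 0 = - \frac{31327}{34226500}$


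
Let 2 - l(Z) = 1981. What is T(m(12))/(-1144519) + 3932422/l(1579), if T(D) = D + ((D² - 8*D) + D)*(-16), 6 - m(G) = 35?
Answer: -4500698580411/2265003101 ≈ -1987.1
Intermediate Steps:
m(G) = -29 (m(G) = 6 - 1*35 = 6 - 35 = -29)
l(Z) = -1979 (l(Z) = 2 - 1*1981 = 2 - 1981 = -1979)
T(D) = -16*D² + 113*D (T(D) = D + (D² - 7*D)*(-16) = D + (-16*D² + 112*D) = -16*D² + 113*D)
T(m(12))/(-1144519) + 3932422/l(1579) = -29*(113 - 16*(-29))/(-1144519) + 3932422/(-1979) = -29*(113 + 464)*(-1/1144519) + 3932422*(-1/1979) = -29*577*(-1/1144519) - 3932422/1979 = -16733*(-1/1144519) - 3932422/1979 = 16733/1144519 - 3932422/1979 = -4500698580411/2265003101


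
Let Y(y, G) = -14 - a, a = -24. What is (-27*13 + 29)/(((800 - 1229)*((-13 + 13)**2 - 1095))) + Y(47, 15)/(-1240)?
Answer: -509683/58249620 ≈ -0.0087500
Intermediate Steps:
Y(y, G) = 10 (Y(y, G) = -14 - 1*(-24) = -14 + 24 = 10)
(-27*13 + 29)/(((800 - 1229)*((-13 + 13)**2 - 1095))) + Y(47, 15)/(-1240) = (-27*13 + 29)/(((800 - 1229)*((-13 + 13)**2 - 1095))) + 10/(-1240) = (-351 + 29)/((-429*(0**2 - 1095))) + 10*(-1/1240) = -322*(-1/(429*(0 - 1095))) - 1/124 = -322/((-429*(-1095))) - 1/124 = -322/469755 - 1/124 = -509683/58249620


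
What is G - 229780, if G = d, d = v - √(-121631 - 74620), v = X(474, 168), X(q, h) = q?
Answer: -229306 - I*√196251 ≈ -2.2931e+5 - 443.0*I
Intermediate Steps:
v = 474
d = 474 - I*√196251 (d = 474 - √(-121631 - 74620) = 474 - √(-196251) = 474 - I*√196251 ≈ 474.0 - 443.0*I)
G = 474 - I*√196251 ≈ 474.0 - 443.0*I
G - 229780 = (474 - I*√196251) - 229780 = -229306 - I*√196251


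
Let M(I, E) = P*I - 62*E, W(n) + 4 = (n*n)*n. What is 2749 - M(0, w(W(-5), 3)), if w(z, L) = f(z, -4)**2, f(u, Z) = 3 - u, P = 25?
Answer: 1083037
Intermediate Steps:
W(n) = -4 + n**3 (W(n) = -4 + (n*n)*n = -4 + n**2*n = -4 + n**3)
w(z, L) = (3 - z)**2
M(I, E) = -62*E + 25*I (M(I, E) = 25*I - 62*E = -62*E + 25*I)
2749 - M(0, w(W(-5), 3)) = 2749 - (-62*(-3 + (-4 + (-5)**3))**2 + 25*0) = 2749 - (-62*(-3 + (-4 - 125))**2 + 0) = 2749 - (-62*(-3 - 129)**2 + 0) = 2749 - (-62*(-132)**2 + 0) = 2749 - (-62*17424 + 0) = 2749 - (-1080288 + 0) = 2749 - 1*(-1080288) = 2749 + 1080288 = 1083037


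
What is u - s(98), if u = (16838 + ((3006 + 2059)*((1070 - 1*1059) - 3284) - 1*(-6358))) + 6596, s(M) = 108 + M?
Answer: -16548159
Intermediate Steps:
u = -16547953 (u = (16838 + (5065*((1070 - 1059) - 3284) + 6358)) + 6596 = (16838 + (5065*(11 - 3284) + 6358)) + 6596 = (16838 + (5065*(-3273) + 6358)) + 6596 = (16838 + (-16577745 + 6358)) + 6596 = (16838 - 16571387) + 6596 = -16554549 + 6596 = -16547953)
u - s(98) = -16547953 - (108 + 98) = -16547953 - 1*206 = -16547953 - 206 = -16548159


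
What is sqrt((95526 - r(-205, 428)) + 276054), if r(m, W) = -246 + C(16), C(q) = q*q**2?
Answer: sqrt(367730) ≈ 606.41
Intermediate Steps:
C(q) = q**3
r(m, W) = 3850 (r(m, W) = -246 + 16**3 = -246 + 4096 = 3850)
sqrt((95526 - r(-205, 428)) + 276054) = sqrt((95526 - 1*3850) + 276054) = sqrt((95526 - 3850) + 276054) = sqrt(91676 + 276054) = sqrt(367730)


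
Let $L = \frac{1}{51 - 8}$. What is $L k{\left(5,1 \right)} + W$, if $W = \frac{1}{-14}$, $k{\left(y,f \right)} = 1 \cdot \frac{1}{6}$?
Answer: $- \frac{61}{903} \approx -0.067553$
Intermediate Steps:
$k{\left(y,f \right)} = \frac{1}{6}$ ($k{\left(y,f \right)} = 1 \cdot \frac{1}{6} = \frac{1}{6}$)
$L = \frac{1}{43} \approx 0.023256$
$W = - \frac{1}{14} \approx -0.071429$
$L k{\left(5,1 \right)} + W = \frac{1}{43} \cdot \frac{1}{6} - \frac{1}{14} = \frac{1}{258} - \frac{1}{14} = - \frac{61}{903}$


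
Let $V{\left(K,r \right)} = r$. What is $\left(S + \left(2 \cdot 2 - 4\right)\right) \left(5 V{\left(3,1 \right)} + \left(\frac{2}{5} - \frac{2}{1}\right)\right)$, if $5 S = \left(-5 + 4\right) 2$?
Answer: $- \frac{34}{25} \approx -1.36$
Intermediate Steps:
$S = - \frac{2}{5}$ ($S = \frac{\left(-5 + 4\right) 2}{5} = \frac{\left(-1\right) 2}{5} = \frac{1}{5} \left(-2\right) = - \frac{2}{5} \approx -0.4$)
$\left(S + \left(2 \cdot 2 - 4\right)\right) \left(5 V{\left(3,1 \right)} + \left(\frac{2}{5} - \frac{2}{1}\right)\right) = \left(- \frac{2}{5} + \left(2 \cdot 2 - 4\right)\right) \left(5 \cdot 1 + \left(\frac{2}{5} - \frac{2}{1}\right)\right) = \left(- \frac{2}{5} + \left(4 - 4\right)\right) \left(5 + \left(2 \cdot \frac{1}{5} - 2\right)\right) = \left(- \frac{2}{5} + 0\right) \left(5 + \left(\frac{2}{5} - 2\right)\right) = - \frac{2 \left(5 - \frac{8}{5}\right)}{5} = \left(- \frac{2}{5}\right) \frac{17}{5} = - \frac{34}{25}$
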